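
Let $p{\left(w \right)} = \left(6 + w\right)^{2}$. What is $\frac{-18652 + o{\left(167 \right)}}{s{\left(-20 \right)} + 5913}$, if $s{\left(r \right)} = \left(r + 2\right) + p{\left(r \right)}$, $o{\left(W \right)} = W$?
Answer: $- \frac{18485}{6091} \approx -3.0348$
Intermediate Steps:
$s{\left(r \right)} = 2 + r + \left(6 + r\right)^{2}$ ($s{\left(r \right)} = \left(r + 2\right) + \left(6 + r\right)^{2} = \left(2 + r\right) + \left(6 + r\right)^{2} = 2 + r + \left(6 + r\right)^{2}$)
$\frac{-18652 + o{\left(167 \right)}}{s{\left(-20 \right)} + 5913} = \frac{-18652 + 167}{\left(2 - 20 + \left(6 - 20\right)^{2}\right) + 5913} = - \frac{18485}{\left(2 - 20 + \left(-14\right)^{2}\right) + 5913} = - \frac{18485}{\left(2 - 20 + 196\right) + 5913} = - \frac{18485}{178 + 5913} = - \frac{18485}{6091}$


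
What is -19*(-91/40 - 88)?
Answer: 68609/40 ≈ 1715.2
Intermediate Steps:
-19*(-91/40 - 88) = -19*(-3611/40) = 68609/40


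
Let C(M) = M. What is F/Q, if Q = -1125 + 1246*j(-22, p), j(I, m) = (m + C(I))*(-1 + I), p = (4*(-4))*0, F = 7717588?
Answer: 7717588/629351 ≈ 12.263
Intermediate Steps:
p = 0 (p = -16*0 = 0)
j(I, m) = (-1 + I)*(I + m) (j(I, m) = (m + I)*(-1 + I) = (I + m)*(-1 + I) = (-1 + I)*(I + m))
Q = 629351 (Q = -1125 + 1246*((-22)² - 1*(-22) - 1*0 - 22*0) = -1125 + 1246*(484 + 22 + 0 + 0) = -1125 + 1246*506 = -1125 + 630476 = 629351)
F/Q = 7717588/629351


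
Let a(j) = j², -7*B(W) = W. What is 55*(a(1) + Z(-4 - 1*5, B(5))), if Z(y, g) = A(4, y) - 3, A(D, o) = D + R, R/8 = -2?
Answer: -770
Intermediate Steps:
R = -16 (R = 8*(-2) = -16)
B(W) = -W/7
A(D, o) = -16 + D (A(D, o) = D - 16 = -16 + D)
Z(y, g) = -15 (Z(y, g) = (-16 + 4) - 3 = -12 - 3 = -15)
55*(a(1) + Z(-4 - 1*5, B(5))) = 55*(1² - 15) = 55*(1 - 15) = 55*(-14) = -770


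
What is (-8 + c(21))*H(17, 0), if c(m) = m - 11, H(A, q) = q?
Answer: 0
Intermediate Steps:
c(m) = -11 + m
(-8 + c(21))*H(17, 0) = (-8 + (-11 + 21))*0 = (-8 + 10)*0 = 2*0 = 0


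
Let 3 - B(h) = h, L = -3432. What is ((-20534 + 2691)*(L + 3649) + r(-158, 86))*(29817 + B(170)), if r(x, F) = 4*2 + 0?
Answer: -114802516950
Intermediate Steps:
r(x, F) = 8 (r(x, F) = 8 + 0 = 8)
B(h) = 3 - h
((-20534 + 2691)*(L + 3649) + r(-158, 86))*(29817 + B(170)) = ((-20534 + 2691)*(-3432 + 3649) + 8)*(29817 + (3 - 1*170)) = (-17843*217 + 8)*(29817 + (3 - 170)) = (-3871931 + 8)*(29817 - 167) = -3871923*29650 = -114802516950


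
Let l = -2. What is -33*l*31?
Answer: 2046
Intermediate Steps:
-33*l*31 = -33*(-2)*31 = 66*31 = 2046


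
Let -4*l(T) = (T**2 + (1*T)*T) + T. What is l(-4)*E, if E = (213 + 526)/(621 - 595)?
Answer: -5173/26 ≈ -198.96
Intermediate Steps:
l(T) = -T**2/2 - T/4 (l(T) = -((T**2 + (1*T)*T) + T)/4 = -((T**2 + T*T) + T)/4 = -((T**2 + T**2) + T)/4 = -(2*T**2 + T)/4 = -(T + 2*T**2)/4 = -T**2/2 - T/4)
E = 739/26 ≈ 28.423
l(-4)*E = -1/4*(-4)*(1 + 2*(-4))*(739/26) = -1/4*(-4)*(1 - 8)*(739/26) = -1/4*(-4)*(-7)*(739/26) = -7*739/26 = -5173/26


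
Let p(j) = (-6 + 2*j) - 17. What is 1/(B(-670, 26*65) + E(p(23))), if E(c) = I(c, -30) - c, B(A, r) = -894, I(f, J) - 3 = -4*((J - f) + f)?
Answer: -1/794 ≈ -0.0012594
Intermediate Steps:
p(j) = -23 + 2*j
I(f, J) = 3 - 4*J (I(f, J) = 3 - 4*((J - f) + f) = 3 - 4*J)
E(c) = 123 - c (E(c) = (3 - 4*(-30)) - c = (3 + 120) - c = 123 - c)
1/(B(-670, 26*65) + E(p(23))) = 1/(-894 + (123 - (-23 + 2*23))) = 1/(-894 + (123 - (-23 + 46))) = 1/(-894 + (123 - 1*23)) = 1/(-894 + (123 - 23)) = 1/(-894 + 100) = 1/(-794) = -1/794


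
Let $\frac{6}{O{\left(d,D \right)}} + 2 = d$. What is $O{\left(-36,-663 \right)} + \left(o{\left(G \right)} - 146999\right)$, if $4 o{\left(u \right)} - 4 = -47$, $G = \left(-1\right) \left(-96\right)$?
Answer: $- \frac{11172753}{76} \approx -1.4701 \cdot 10^{5}$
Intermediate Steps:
$G = 96$
$O{\left(d,D \right)} = \frac{6}{-2 + d}$
$o{\left(u \right)} = - \frac{43}{4}$ ($o{\left(u \right)} = 1 + \frac{1}{4} \left(-47\right) = 1 - \frac{47}{4} = - \frac{43}{4}$)
$O{\left(-36,-663 \right)} + \left(o{\left(G \right)} - 146999\right) = \frac{6}{-2 - 36} - \frac{588039}{4} = \frac{6}{-38} - \frac{588039}{4} = 6 \left(- \frac{1}{38}\right) - \frac{588039}{4} = - \frac{3}{19} - \frac{588039}{4} = - \frac{11172753}{76}$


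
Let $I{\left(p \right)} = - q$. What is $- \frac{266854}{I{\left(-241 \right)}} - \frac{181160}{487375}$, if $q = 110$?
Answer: $\frac{371537259}{153175} \approx 2425.6$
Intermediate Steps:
$I{\left(p \right)} = -110$ ($I{\left(p \right)} = \left(-1\right) 110 = -110$)
$- \frac{266854}{I{\left(-241 \right)}} - \frac{181160}{487375} = - \frac{266854}{-110} - \frac{181160}{487375} = \left(-266854\right) \left(- \frac{1}{110}\right) - \frac{5176}{13925} = \frac{133427}{55} - \frac{5176}{13925} = \frac{371537259}{153175}$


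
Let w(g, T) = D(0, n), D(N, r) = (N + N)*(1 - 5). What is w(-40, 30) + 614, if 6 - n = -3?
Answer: 614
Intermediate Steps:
n = 9 (n = 6 - 1*(-3) = 6 + 3 = 9)
D(N, r) = -8*N (D(N, r) = (2*N)*(-4) = -8*N)
w(g, T) = 0 (w(g, T) = -8*0 = 0)
w(-40, 30) + 614 = 0 + 614 = 614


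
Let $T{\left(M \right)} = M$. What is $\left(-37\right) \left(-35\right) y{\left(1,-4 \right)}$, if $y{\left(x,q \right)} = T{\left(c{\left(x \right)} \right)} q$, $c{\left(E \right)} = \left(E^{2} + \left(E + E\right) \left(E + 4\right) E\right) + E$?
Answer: $-62160$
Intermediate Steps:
$c{\left(E \right)} = E + E^{2} + 2 E^{2} \left(4 + E\right)$ ($c{\left(E \right)} = \left(E^{2} + 2 E \left(4 + E\right) E\right) + E = \left(E^{2} + 2 E^{2} \left(4 + E\right)\right) + E = E + E^{2} + 2 E^{2} \left(4 + E\right)$)
$y{\left(x,q \right)} = q x \left(1 + 2 x^{2} + 9 x\right)$ ($y{\left(x,q \right)} = x \left(1 + 2 x^{2} + 9 x\right) q = q x \left(1 + 2 x^{2} + 9 x\right)$)
$\left(-37\right) \left(-35\right) y{\left(1,-4 \right)} = \left(-37\right) \left(-35\right) \left(\left(-4\right) 1 \left(1 + 2 \cdot 1^{2} + 9 \cdot 1\right)\right) = 1295 \left(\left(-4\right) 1 \left(1 + 2 \cdot 1 + 9\right)\right) = 1295 \left(\left(-4\right) 1 \left(1 + 2 + 9\right)\right) = 1295 \left(\left(-4\right) 1 \cdot 12\right) = 1295 \left(-48\right) = -62160$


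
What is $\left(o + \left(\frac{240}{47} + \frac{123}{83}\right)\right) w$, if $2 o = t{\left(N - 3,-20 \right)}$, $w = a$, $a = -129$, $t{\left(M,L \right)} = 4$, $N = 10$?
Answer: $- \frac{4321887}{3901} \approx -1107.9$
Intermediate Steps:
$w = -129$
$o = 2$ ($o = \frac{1}{2} \cdot 4 = 2$)
$\left(o + \left(\frac{240}{47} + \frac{123}{83}\right)\right) w = \left(2 + \left(\frac{240}{47} + \frac{123}{83}\right)\right) \left(-129\right) = \left(2 + \frac{25701}{3901}\right) \left(-129\right) = \frac{33503}{3901} \left(-129\right) = - \frac{4321887}{3901}$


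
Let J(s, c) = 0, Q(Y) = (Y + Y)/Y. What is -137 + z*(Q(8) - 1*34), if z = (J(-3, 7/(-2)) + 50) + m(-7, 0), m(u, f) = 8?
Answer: -1993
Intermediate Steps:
Q(Y) = 2 (Q(Y) = (2*Y)/Y = 2)
z = 58 (z = (0 + 50) + 8 = 50 + 8 = 58)
-137 + z*(Q(8) - 1*34) = -137 + 58*(2 - 1*34) = -137 + 58*(2 - 34) = -137 + 58*(-32) = -137 - 1856 = -1993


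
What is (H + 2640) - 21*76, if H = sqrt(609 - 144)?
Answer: 1044 + sqrt(465) ≈ 1065.6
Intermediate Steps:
H = sqrt(465) ≈ 21.564
(H + 2640) - 21*76 = (sqrt(465) + 2640) - 21*76 = (2640 + sqrt(465)) - 1596 = 1044 + sqrt(465)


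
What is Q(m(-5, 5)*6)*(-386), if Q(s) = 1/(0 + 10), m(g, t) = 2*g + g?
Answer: -193/5 ≈ -38.600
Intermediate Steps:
m(g, t) = 3*g
Q(s) = 1/10
Q(m(-5, 5)*6)*(-386) = (1/10)*(-386) = -193/5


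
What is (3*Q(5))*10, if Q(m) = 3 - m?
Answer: -60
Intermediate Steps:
(3*Q(5))*10 = (3*(3 - 1*5))*10 = (3*(3 - 5))*10 = (3*(-2))*10 = -6*10 = -60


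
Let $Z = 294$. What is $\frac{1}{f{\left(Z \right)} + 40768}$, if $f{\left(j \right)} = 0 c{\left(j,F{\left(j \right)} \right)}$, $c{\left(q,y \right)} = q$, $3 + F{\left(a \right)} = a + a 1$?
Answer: $\frac{1}{40768} \approx 2.4529 \cdot 10^{-5}$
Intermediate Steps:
$F{\left(a \right)} = -3 + 2 a$ ($F{\left(a \right)} = -3 + \left(a + a 1\right) = -3 + \left(a + a\right) = -3 + 2 a$)
$f{\left(j \right)} = 0$ ($f{\left(j \right)} = 0 j = 0$)
$\frac{1}{f{\left(Z \right)} + 40768} = \frac{1}{0 + 40768} = \frac{1}{40768}$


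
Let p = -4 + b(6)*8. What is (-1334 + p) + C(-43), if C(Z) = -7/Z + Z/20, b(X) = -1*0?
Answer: -1152389/860 ≈ -1340.0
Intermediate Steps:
b(X) = 0
p = -4 (p = -4 + 0*8 = -4 + 0 = -4)
C(Z) = -7/Z + Z/20 (C(Z) = -7/Z + Z*(1/20) = -7/Z + Z/20)
(-1334 + p) + C(-43) = (-1334 - 4) + (-7/(-43) + (1/20)*(-43)) = -1338 + (-7*(-1/43) - 43/20) = -1338 + (7/43 - 43/20) = -1338 - 1709/860 = -1152389/860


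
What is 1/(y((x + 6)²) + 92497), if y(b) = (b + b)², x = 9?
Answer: 1/294997 ≈ 3.3899e-6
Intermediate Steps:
y(b) = 4*b² (y(b) = (2*b)² = 4*b²)
1/(y((x + 6)²) + 92497) = 1/(4*((9 + 6)²)² + 92497) = 1/(4*(15²)² + 92497) = 1/(4*225² + 92497) = 1/(4*50625 + 92497) = 1/(202500 + 92497) = 1/294997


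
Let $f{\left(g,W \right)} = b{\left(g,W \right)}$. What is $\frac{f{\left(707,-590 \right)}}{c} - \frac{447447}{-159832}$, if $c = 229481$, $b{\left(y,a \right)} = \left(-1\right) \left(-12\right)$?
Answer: $\frac{102682502991}{36678407192} \approx 2.7995$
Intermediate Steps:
$b{\left(y,a \right)} = 12$
$f{\left(g,W \right)} = 12$
$\frac{f{\left(707,-590 \right)}}{c} - \frac{447447}{-159832} = \frac{12}{229481} - \frac{447447}{-159832} = 12 \cdot \frac{1}{229481} - - \frac{447447}{159832} = \frac{12}{229481} + \frac{447447}{159832} = \frac{102682502991}{36678407192}$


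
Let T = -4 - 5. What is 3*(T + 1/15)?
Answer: -134/5 ≈ -26.800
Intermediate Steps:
T = -9
3*(T + 1/15) = 3*(-9 + 1/15) = 3*(-134/15) = -134/5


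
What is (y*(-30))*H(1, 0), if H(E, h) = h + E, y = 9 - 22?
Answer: 390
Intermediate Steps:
y = -13
H(E, h) = E + h
(y*(-30))*H(1, 0) = (-13*(-30))*(1 + 0) = 390*1 = 390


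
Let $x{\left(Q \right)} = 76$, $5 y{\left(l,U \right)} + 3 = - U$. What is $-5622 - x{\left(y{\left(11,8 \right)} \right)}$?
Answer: $-5698$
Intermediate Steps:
$y{\left(l,U \right)} = - \frac{3}{5} - \frac{U}{5}$ ($y{\left(l,U \right)} = - \frac{3}{5} + \frac{\left(-1\right) U}{5} = - \frac{3}{5} - \frac{U}{5}$)
$-5622 - x{\left(y{\left(11,8 \right)} \right)} = -5622 - 76 = -5698$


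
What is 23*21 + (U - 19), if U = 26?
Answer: 490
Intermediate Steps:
23*21 + (U - 19) = 23*21 + (26 - 19) = 483 + 7 = 490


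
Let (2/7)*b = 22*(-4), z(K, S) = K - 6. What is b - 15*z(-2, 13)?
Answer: -188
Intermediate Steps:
z(K, S) = -6 + K
b = -308 (b = 7*(22*(-4))/2 = (7/2)*(-88) = -308)
b - 15*z(-2, 13) = -308 - 15*(-6 - 2) = -308 - 15*(-8) = -308 + 120 = -188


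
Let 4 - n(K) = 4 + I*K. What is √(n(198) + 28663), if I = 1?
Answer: √28465 ≈ 168.72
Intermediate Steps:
n(K) = -K (n(K) = 4 - (4 + 1*K) = 4 - (4 + K) = 4 + (-4 - K) = -K)
√(n(198) + 28663) = √(-1*198 + 28663) = √(-198 + 28663) = √28465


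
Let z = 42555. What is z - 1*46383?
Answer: -3828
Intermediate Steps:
z - 1*46383 = 42555 - 1*46383 = 42555 - 46383 = -3828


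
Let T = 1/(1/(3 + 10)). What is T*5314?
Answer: 69082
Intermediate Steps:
T = 13 (T = 1/(1/13) = 13)
T*5314 = 13*5314 = 69082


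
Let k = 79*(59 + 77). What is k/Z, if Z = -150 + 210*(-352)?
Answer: -5372/37035 ≈ -0.14505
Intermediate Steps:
Z = -74070 (Z = -150 - 73920 = -74070)
k = 10744 (k = 79*136 = 10744)
k/Z = 10744/(-74070) = 10744*(-1/74070) = -5372/37035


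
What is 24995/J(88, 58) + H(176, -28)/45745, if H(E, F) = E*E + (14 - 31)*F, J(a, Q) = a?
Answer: 1146164051/4025560 ≈ 284.72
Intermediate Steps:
H(E, F) = E² - 17*F
24995/J(88, 58) + H(176, -28)/45745 = 24995/88 + (176² - 17*(-28))/45745 = 24995*(1/88) + (30976 + 476)*(1/45745) = 24995/88 + 31452*(1/45745) = 24995/88 + 31452/45745 = 1146164051/4025560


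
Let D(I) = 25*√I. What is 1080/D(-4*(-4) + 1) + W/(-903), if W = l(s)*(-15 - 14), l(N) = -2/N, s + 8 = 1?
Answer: 58/6321 + 216*√17/85 ≈ 10.487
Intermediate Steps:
s = -7 (s = -8 + 1 = -7)
W = -58/7 (W = (-2/(-7))*(-15 - 14) = -2*(-⅐)*(-29) = (2/7)*(-29) = -58/7 ≈ -8.2857)
1080/D(-4*(-4) + 1) + W/(-903) = 1080/((25*√(-4*(-4) + 1))) - 58/7/(-903) = 1080/((25*√(16 + 1))) - 58/7*(-1/903) = 1080/((25*√17)) + 58/6321 = 1080*(√17/425) + 58/6321 = 216*√17/85 + 58/6321 = 58/6321 + 216*√17/85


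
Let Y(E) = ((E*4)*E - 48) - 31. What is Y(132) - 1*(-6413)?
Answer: 76030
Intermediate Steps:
Y(E) = -79 + 4*E² (Y(E) = ((4*E)*E - 48) - 31 = (4*E² - 48) - 31 = (-48 + 4*E²) - 31 = -79 + 4*E²)
Y(132) - 1*(-6413) = (-79 + 4*132²) - 1*(-6413) = (-79 + 4*17424) + 6413 = (-79 + 69696) + 6413 = 69617 + 6413 = 76030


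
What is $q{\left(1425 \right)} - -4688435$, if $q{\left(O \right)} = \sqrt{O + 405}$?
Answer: $4688435 + \sqrt{1830} \approx 4.6885 \cdot 10^{6}$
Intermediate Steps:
$q{\left(O \right)} = \sqrt{405 + O}$
$q{\left(1425 \right)} - -4688435 = \sqrt{405 + 1425} - -4688435 = \sqrt{1830} + 4688435 = 4688435 + \sqrt{1830}$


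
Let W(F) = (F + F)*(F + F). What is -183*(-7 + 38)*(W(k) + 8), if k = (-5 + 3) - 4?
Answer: -862296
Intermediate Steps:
k = -6 (k = -2 - 4 = -6)
W(F) = 4*F² (W(F) = (2*F)*(2*F) = 4*F²)
-183*(-7 + 38)*(W(k) + 8) = -183*(-7 + 38)*(4*(-6)² + 8) = -5673*(4*36 + 8) = -5673*(144 + 8) = -5673*152 = -183*4712 = -862296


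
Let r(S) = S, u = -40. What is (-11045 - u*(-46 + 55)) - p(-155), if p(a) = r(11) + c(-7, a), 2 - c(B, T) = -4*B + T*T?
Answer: 13355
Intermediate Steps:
c(B, T) = 2 - T² + 4*B (c(B, T) = 2 - (-4*B + T*T) = 2 - (-4*B + T²) = 2 - (T² - 4*B) = 2 + (-T² + 4*B) = 2 - T² + 4*B)
p(a) = -15 - a² (p(a) = 11 + (2 - a² + 4*(-7)) = 11 + (2 - a² - 28) = 11 + (-26 - a²) = -15 - a²)
(-11045 - u*(-46 + 55)) - p(-155) = (-11045 - (-40)*(-46 + 55)) - (-15 - 1*(-155)²) = (-11045 - (-40)*9) - (-15 - 1*24025) = (-11045 - 1*(-360)) - (-15 - 24025) = (-11045 + 360) - 1*(-24040) = -10685 + 24040 = 13355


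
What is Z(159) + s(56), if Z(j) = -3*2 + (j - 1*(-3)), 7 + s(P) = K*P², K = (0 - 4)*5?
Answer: -62571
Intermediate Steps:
K = -20 (K = -4*5 = -20)
s(P) = -7 - 20*P²
Z(j) = -3 + j (Z(j) = -6 + (j + 3) = -6 + (3 + j) = -3 + j)
Z(159) + s(56) = (-3 + 159) + (-7 - 20*56²) = 156 + (-7 - 20*3136) = 156 + (-7 - 62720) = 156 - 62727 = -62571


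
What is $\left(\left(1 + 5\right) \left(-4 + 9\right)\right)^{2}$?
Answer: $900$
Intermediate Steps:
$\left(\left(1 + 5\right) \left(-4 + 9\right)\right)^{2} = \left(6 \cdot 5\right)^{2} = 30^{2} = 900$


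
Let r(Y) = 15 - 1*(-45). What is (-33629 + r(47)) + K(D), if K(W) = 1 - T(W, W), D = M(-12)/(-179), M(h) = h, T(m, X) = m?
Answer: -6008684/179 ≈ -33568.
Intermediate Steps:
r(Y) = 60 (r(Y) = 15 + 45 = 60)
D = 12/179 (D = -12/(-179) = -12*(-1/179) = 12/179 ≈ 0.067039)
K(W) = 1 - W
(-33629 + r(47)) + K(D) = (-33629 + 60) + (1 - 1*12/179) = -33569 + (1 - 12/179) = -33569 + 167/179 = -6008684/179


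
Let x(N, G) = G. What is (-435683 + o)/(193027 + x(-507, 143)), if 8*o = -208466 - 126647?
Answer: -3820577/1545360 ≈ -2.4723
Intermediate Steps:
o = -335113/8 (o = (-208466 - 126647)/8 = (⅛)*(-335113) = -335113/8 ≈ -41889.)
(-435683 + o)/(193027 + x(-507, 143)) = (-435683 - 335113/8)/(193027 + 143) = -3820577/8/193170 = -3820577/8*1/193170 = -3820577/1545360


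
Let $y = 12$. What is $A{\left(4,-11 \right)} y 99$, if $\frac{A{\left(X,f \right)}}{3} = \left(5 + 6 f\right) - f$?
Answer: $-178200$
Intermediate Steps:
$A{\left(X,f \right)} = 15 + 15 f$ ($A{\left(X,f \right)} = 3 \left(\left(5 + 6 f\right) - f\right) = 3 \left(5 + 5 f\right) = 15 + 15 f$)
$A{\left(4,-11 \right)} y 99 = \left(15 + 15 \left(-11\right)\right) 12 \cdot 99 = \left(15 - 165\right) 12 \cdot 99 = \left(-150\right) 12 \cdot 99 = \left(-1800\right) 99 = -178200$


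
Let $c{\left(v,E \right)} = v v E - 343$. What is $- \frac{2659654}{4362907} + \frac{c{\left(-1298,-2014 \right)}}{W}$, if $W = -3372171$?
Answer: $\frac{14795228023157459}{14712468461097} \approx 1005.6$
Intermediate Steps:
$c{\left(v,E \right)} = -343 + E v^{2}$ ($c{\left(v,E \right)} = v^{2} E - 343 = E v^{2} - 343 = -343 + E v^{2}$)
$- \frac{2659654}{4362907} + \frac{c{\left(-1298,-2014 \right)}}{W} = - \frac{2659654}{4362907} + \frac{-343 - 2014 \left(-1298\right)^{2}}{-3372171} = \left(-2659654\right) \frac{1}{4362907} + \left(-343 - 3393195256\right) \left(- \frac{1}{3372171}\right) = - \frac{2659654}{4362907} + \left(-343 - 3393195256\right) \left(- \frac{1}{3372171}\right) = - \frac{2659654}{4362907} - - \frac{3393195599}{3372171} = - \frac{2659654}{4362907} + \frac{3393195599}{3372171} = \frac{14795228023157459}{14712468461097}$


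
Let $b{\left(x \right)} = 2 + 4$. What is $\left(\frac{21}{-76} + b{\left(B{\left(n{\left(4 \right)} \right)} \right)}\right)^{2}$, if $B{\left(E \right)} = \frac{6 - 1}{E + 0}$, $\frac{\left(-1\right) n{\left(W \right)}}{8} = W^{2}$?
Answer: $\frac{189225}{5776} \approx 32.761$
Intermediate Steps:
$n{\left(W \right)} = - 8 W^{2}$
$B{\left(E \right)} = \frac{5}{E}$
$b{\left(x \right)} = 6$
$\left(\frac{21}{-76} + b{\left(B{\left(n{\left(4 \right)} \right)} \right)}\right)^{2} = \left(\frac{21}{-76} + 6\right)^{2} = \left(21 \left(- \frac{1}{76}\right) + 6\right)^{2} = \left(- \frac{21}{76} + 6\right)^{2} = \left(\frac{435}{76}\right)^{2} = \frac{189225}{5776}$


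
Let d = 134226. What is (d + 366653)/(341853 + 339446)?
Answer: 500879/681299 ≈ 0.73518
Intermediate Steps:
(d + 366653)/(341853 + 339446) = (134226 + 366653)/(341853 + 339446) = 500879/681299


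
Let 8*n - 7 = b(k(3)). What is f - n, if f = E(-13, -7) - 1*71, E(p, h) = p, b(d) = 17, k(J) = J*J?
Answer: -87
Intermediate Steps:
k(J) = J**2
n = 3 (n = 7/8 + (1/8)*17 = 7/8 + 17/8 = 3)
f = -84 (f = -13 - 1*71 = -13 - 71 = -84)
f - n = -84 - 1*3 = -84 - 3 = -87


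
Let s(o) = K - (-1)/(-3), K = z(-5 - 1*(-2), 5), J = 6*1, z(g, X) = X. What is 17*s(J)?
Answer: 238/3 ≈ 79.333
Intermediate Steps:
J = 6
K = 5
s(o) = 14/3 (s(o) = 5 - (-1)/(-3) = 5 - (-1)*(-1)/3 = 5 - 1*⅓ = 5 - ⅓ = 14/3)
17*s(J) = 17*(14/3) = 238/3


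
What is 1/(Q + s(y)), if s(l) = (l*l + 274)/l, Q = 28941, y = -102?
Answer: 51/1470652 ≈ 3.4678e-5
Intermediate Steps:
s(l) = (274 + l²)/l (s(l) = (l² + 274)/l = (274 + l²)/l)
1/(Q + s(y)) = 1/(28941 + (-102 + 274/(-102))) = 1/(28941 + (-102 + 274*(-1/102))) = 1/(28941 + (-102 - 137/51)) = 1/(28941 - 5339/51) = 1/(1470652/51) = 51/1470652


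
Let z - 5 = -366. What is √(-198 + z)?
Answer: I*√559 ≈ 23.643*I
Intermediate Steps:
z = -361 (z = 5 - 366 = -361)
√(-198 + z) = √(-198 - 361) = √(-559) = I*√559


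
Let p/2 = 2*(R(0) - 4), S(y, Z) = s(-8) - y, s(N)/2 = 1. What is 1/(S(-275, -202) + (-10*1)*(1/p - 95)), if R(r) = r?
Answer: 8/9821 ≈ 0.00081458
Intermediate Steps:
s(N) = 2 (s(N) = 2*1 = 2)
S(y, Z) = 2 - y
p = -16 (p = 2*(2*(0 - 4)) = 2*(2*(-4)) = 2*(-8) = -16)
1/(S(-275, -202) + (-10*1)*(1/p - 95)) = 1/((2 - 1*(-275)) + (-10*1)*(1/(-16) - 95)) = 1/((2 + 275) - 10*(-1/16 - 95)) = 1/(277 - 10*(-1521/16)) = 1/(277 + 7605/8) = 1/(9821/8) = 8/9821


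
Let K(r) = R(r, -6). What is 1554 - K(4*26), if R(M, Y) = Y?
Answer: 1560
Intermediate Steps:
K(r) = -6
1554 - K(4*26) = 1554 - 1*(-6) = 1554 + 6 = 1560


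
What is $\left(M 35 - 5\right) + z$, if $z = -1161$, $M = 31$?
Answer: $-81$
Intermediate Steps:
$\left(M 35 - 5\right) + z = \left(31 \cdot 35 - 5\right) - 1161 = \left(1085 - 5\right) - 1161 = 1080 - 1161 = -81$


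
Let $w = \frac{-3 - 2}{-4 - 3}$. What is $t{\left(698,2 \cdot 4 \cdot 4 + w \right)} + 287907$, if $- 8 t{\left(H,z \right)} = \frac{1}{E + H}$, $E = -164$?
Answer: $\frac{1229938703}{4272} \approx 2.8791 \cdot 10^{5}$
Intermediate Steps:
$w = \frac{5}{7}$ ($w = - \frac{5}{-7} = \left(-5\right) \left(- \frac{1}{7}\right) = \frac{5}{7} \approx 0.71429$)
$t{\left(H,z \right)} = - \frac{1}{8 \left(-164 + H\right)}$
$t{\left(698,2 \cdot 4 \cdot 4 + w \right)} + 287907 = - \frac{1}{-1312 + 8 \cdot 698} + 287907 = - \frac{1}{-1312 + 5584} + 287907 = - \frac{1}{4272} + 287907 = \frac{1229938703}{4272}$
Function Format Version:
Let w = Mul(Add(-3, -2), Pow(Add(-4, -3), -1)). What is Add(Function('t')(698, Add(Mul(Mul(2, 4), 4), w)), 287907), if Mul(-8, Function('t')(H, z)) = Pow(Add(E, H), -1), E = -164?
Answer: Rational(1229938703, 4272) ≈ 2.8791e+5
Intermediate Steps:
w = Rational(5, 7) (w = Mul(-5, Pow(-7, -1)) = Mul(-5, Rational(-1, 7)) = Rational(5, 7) ≈ 0.71429)
Function('t')(H, z) = Mul(Rational(-1, 8), Pow(Add(-164, H), -1))
Add(Function('t')(698, Add(Mul(Mul(2, 4), 4), w)), 287907) = Add(Mul(-1, Pow(Add(-1312, Mul(8, 698)), -1)), 287907) = Add(Mul(-1, Pow(Add(-1312, 5584), -1)), 287907) = Add(Mul(-1, Pow(4272, -1)), 287907) = Add(Mul(-1, Rational(1, 4272)), 287907) = Add(Rational(-1, 4272), 287907) = Rational(1229938703, 4272)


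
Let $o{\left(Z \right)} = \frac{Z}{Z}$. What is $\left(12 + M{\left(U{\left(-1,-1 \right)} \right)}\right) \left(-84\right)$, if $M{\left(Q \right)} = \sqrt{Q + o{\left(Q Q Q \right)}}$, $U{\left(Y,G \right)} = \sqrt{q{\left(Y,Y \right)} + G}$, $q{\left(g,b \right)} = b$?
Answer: $-1008 - 84 \sqrt{1 + i \sqrt{2}} \approx -1106.2 - 50.82 i$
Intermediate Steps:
$U{\left(Y,G \right)} = \sqrt{G + Y}$ ($U{\left(Y,G \right)} = \sqrt{Y + G} = \sqrt{G + Y}$)
$o{\left(Z \right)} = 1$
$M{\left(Q \right)} = \sqrt{1 + Q}$ ($M{\left(Q \right)} = \sqrt{Q + 1} = \sqrt{1 + Q}$)
$\left(12 + M{\left(U{\left(-1,-1 \right)} \right)}\right) \left(-84\right) = \left(12 + \sqrt{1 + \sqrt{-1 - 1}}\right) \left(-84\right) = \left(12 + \sqrt{1 + \sqrt{-2}}\right) \left(-84\right) = \left(12 + \sqrt{1 + i \sqrt{2}}\right) \left(-84\right) = -1008 - 84 \sqrt{1 + i \sqrt{2}}$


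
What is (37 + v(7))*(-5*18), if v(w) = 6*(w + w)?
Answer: -10890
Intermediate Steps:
v(w) = 12*w (v(w) = 6*(2*w) = 12*w)
(37 + v(7))*(-5*18) = (37 + 12*7)*(-5*18) = (37 + 84)*(-90) = 121*(-90) = -10890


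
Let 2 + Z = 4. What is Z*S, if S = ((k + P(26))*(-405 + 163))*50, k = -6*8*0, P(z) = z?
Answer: -629200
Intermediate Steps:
Z = 2 (Z = -2 + 4 = 2)
k = 0 (k = -48*0 = 0)
S = -314600 (S = ((0 + 26)*(-405 + 163))*50 = (26*(-242))*50 = -6292*50 = -314600)
Z*S = 2*(-314600) = -629200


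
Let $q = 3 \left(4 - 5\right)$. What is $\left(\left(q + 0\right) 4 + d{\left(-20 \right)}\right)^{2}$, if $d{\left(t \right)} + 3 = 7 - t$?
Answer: $144$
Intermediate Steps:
$q = -3$ ($q = 3 \left(-1\right) = -3$)
$d{\left(t \right)} = 4 - t$ ($d{\left(t \right)} = -3 - \left(-7 + t\right) = 4 - t$)
$\left(\left(q + 0\right) 4 + d{\left(-20 \right)}\right)^{2} = \left(\left(-3 + 0\right) 4 + \left(4 - -20\right)\right)^{2} = \left(\left(-3\right) 4 + \left(4 + 20\right)\right)^{2} = \left(-12 + 24\right)^{2} = 12^{2} = 144$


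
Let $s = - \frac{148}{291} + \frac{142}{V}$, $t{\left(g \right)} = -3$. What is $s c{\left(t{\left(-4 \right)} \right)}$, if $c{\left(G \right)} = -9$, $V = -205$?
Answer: $\frac{214986}{19885} \approx 10.811$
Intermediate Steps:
$s = - \frac{71662}{59655}$ ($s = - \frac{148}{291} + \frac{142}{-205} = \left(-148\right) \frac{1}{291} + 142 \left(- \frac{1}{205}\right) = - \frac{148}{291} - \frac{142}{205} = - \frac{71662}{59655} \approx -1.2013$)
$s c{\left(t{\left(-4 \right)} \right)} = \left(- \frac{71662}{59655}\right) \left(-9\right) = \frac{214986}{19885}$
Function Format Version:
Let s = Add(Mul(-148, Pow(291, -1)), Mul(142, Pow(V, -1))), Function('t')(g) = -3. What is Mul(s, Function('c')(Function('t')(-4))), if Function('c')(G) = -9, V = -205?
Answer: Rational(214986, 19885) ≈ 10.811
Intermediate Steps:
s = Rational(-71662, 59655) (s = Add(Mul(-148, Pow(291, -1)), Mul(142, Pow(-205, -1))) = Add(Mul(-148, Rational(1, 291)), Mul(142, Rational(-1, 205))) = Add(Rational(-148, 291), Rational(-142, 205)) = Rational(-71662, 59655) ≈ -1.2013)
Mul(s, Function('c')(Function('t')(-4))) = Mul(Rational(-71662, 59655), -9) = Rational(214986, 19885)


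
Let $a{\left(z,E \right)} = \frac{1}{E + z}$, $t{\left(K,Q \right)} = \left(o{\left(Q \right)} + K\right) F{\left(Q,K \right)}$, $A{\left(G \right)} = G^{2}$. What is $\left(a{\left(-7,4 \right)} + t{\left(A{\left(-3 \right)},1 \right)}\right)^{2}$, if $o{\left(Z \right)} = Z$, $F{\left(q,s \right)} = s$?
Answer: $\frac{72361}{9} \approx 8040.1$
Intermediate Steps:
$t{\left(K,Q \right)} = K \left(K + Q\right)$ ($t{\left(K,Q \right)} = \left(Q + K\right) K = \left(K + Q\right) K = K \left(K + Q\right)$)
$\left(a{\left(-7,4 \right)} + t{\left(A{\left(-3 \right)},1 \right)}\right)^{2} = \left(\frac{1}{4 - 7} + \left(-3\right)^{2} \left(\left(-3\right)^{2} + 1\right)\right)^{2} = \left(\frac{1}{-3} + 9 \left(9 + 1\right)\right)^{2} = \left(- \frac{1}{3} + 9 \cdot 10\right)^{2} = \left(- \frac{1}{3} + 90\right)^{2} = \left(\frac{269}{3}\right)^{2} = \frac{72361}{9}$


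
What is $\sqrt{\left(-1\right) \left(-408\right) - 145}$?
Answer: $\sqrt{263} \approx 16.217$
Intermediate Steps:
$\sqrt{\left(-1\right) \left(-408\right) - 145} = \sqrt{408 - 145} = \sqrt{263}$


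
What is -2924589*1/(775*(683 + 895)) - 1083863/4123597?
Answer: -4461778894161/1680984317050 ≈ -2.6543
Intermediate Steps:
-2924589*1/(775*(683 + 895)) - 1083863/4123597 = -2924589/(775*1578) - 1083863*1/4123597 = -2924589/1222950 - 1083863/4123597 = -2924589*1/1222950 - 1083863/4123597 = -974863/407650 - 1083863/4123597 = -4461778894161/1680984317050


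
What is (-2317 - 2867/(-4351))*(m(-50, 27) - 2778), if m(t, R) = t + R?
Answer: 28229598400/4351 ≈ 6.4881e+6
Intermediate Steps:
m(t, R) = R + t
(-2317 - 2867/(-4351))*(m(-50, 27) - 2778) = (-2317 - 2867/(-4351))*((27 - 50) - 2778) = (-2317 - 2867*(-1/4351))*(-23 - 2778) = (-2317 + 2867/4351)*(-2801) = -10078400/4351*(-2801) = 28229598400/4351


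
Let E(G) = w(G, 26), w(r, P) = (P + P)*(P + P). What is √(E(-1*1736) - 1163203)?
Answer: I*√1160499 ≈ 1077.3*I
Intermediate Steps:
w(r, P) = 4*P² (w(r, P) = (2*P)*(2*P) = 4*P²)
E(G) = 2704 (E(G) = 4*26² = 4*676 = 2704)
√(E(-1*1736) - 1163203) = √(2704 - 1163203) = √(-1160499) = I*√1160499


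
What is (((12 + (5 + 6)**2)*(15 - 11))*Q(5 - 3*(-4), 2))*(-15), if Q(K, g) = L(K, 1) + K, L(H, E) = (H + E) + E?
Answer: -287280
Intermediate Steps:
L(H, E) = H + 2*E (L(H, E) = (E + H) + E = H + 2*E)
Q(K, g) = 2 + 2*K (Q(K, g) = (K + 2*1) + K = (K + 2) + K = (2 + K) + K = 2 + 2*K)
(((12 + (5 + 6)**2)*(15 - 11))*Q(5 - 3*(-4), 2))*(-15) = (((12 + (5 + 6)**2)*(15 - 11))*(2 + 2*(5 - 3*(-4))))*(-15) = (((12 + 11**2)*4)*(2 + 2*(5 + 12)))*(-15) = (((12 + 121)*4)*(2 + 2*17))*(-15) = ((133*4)*(2 + 34))*(-15) = (532*36)*(-15) = 19152*(-15) = -287280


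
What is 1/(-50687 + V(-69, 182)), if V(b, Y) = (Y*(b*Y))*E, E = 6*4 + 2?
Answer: -1/59475143 ≈ -1.6814e-8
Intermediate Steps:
E = 26 (E = 24 + 2 = 26)
V(b, Y) = 26*b*Y² (V(b, Y) = (Y*(b*Y))*26 = (Y*(Y*b))*26 = (b*Y²)*26 = 26*b*Y²)
1/(-50687 + V(-69, 182)) = 1/(-50687 + 26*(-69)*182²) = 1/(-50687 + 26*(-69)*33124) = 1/(-50687 - 59424456) = 1/(-59475143) = -1/59475143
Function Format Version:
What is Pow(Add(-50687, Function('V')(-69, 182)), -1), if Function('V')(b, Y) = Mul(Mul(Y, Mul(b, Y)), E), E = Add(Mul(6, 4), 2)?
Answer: Rational(-1, 59475143) ≈ -1.6814e-8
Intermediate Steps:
E = 26 (E = Add(24, 2) = 26)
Function('V')(b, Y) = Mul(26, b, Pow(Y, 2)) (Function('V')(b, Y) = Mul(Mul(Y, Mul(b, Y)), 26) = Mul(Mul(Y, Mul(Y, b)), 26) = Mul(Mul(b, Pow(Y, 2)), 26) = Mul(26, b, Pow(Y, 2)))
Pow(Add(-50687, Function('V')(-69, 182)), -1) = Pow(Add(-50687, Mul(26, -69, Pow(182, 2))), -1) = Pow(Add(-50687, Mul(26, -69, 33124)), -1) = Pow(Add(-50687, -59424456), -1) = Pow(-59475143, -1) = Rational(-1, 59475143)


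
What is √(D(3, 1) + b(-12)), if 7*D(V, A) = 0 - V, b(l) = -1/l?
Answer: I*√609/42 ≈ 0.58757*I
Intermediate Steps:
D(V, A) = -V/7 (D(V, A) = (0 - V)/7 = (-V)/7 = -V/7)
√(D(3, 1) + b(-12)) = √(-⅐*3 - 1/(-12)) = √(-3/7 - 1*(-1/12)) = √(-3/7 + 1/12) = √(-29/84) = I*√609/42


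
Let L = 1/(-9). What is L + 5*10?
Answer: 449/9 ≈ 49.889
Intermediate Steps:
L = -⅑ ≈ -0.11111
L + 5*10 = -⅑ + 5*10 = -⅑ + 50 = 449/9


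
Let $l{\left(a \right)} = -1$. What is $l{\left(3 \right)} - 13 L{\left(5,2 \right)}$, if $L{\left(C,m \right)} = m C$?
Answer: $-131$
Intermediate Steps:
$L{\left(C,m \right)} = C m$
$l{\left(3 \right)} - 13 L{\left(5,2 \right)} = -1 - 13 \cdot 5 \cdot 2 = -1 - 130 = -131$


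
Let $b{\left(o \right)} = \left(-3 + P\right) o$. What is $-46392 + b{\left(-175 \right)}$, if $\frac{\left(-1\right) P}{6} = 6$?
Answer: $-39567$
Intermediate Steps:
$P = -36$ ($P = \left(-6\right) 6 = -36$)
$b{\left(o \right)} = - 39 o$ ($b{\left(o \right)} = \left(-3 - 36\right) o = - 39 o$)
$-46392 + b{\left(-175 \right)} = -46392 - -6825 = -46392 + 6825 = -39567$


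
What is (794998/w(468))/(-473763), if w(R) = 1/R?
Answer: -124019688/157921 ≈ -785.33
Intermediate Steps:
(794998/w(468))/(-473763) = (794998/(1/468))/(-473763) = (794998/(1/468))*(-1/473763) = (794998*468)*(-1/473763) = 372059064*(-1/473763) = -124019688/157921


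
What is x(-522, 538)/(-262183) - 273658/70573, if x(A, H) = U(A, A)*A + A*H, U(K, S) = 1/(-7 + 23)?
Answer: -415413871535/148024326872 ≈ -2.8064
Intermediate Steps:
U(K, S) = 1/16
x(A, H) = A/16 + A*H
x(-522, 538)/(-262183) - 273658/70573 = -522*(1/16 + 538)/(-262183) - 273658/70573 = -522*8609/16*(-1/262183) - 273658*1/70573 = -2246949/8*(-1/262183) - 273658/70573 = 2246949/2097464 - 273658/70573 = -415413871535/148024326872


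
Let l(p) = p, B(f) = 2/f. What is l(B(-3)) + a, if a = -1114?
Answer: -3344/3 ≈ -1114.7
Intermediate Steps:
l(B(-3)) + a = 2/(-3) - 1114 = 2*(-⅓) - 1114 = -⅔ - 1114 = -3344/3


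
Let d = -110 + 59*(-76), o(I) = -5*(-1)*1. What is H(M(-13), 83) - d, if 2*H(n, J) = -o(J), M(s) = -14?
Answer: 9183/2 ≈ 4591.5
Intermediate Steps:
o(I) = 5 (o(I) = 5*1 = 5)
d = -4594 (d = -110 - 4484 = -4594)
H(n, J) = -5/2 (H(n, J) = (-1*5)/2 = (½)*(-5) = -5/2)
H(M(-13), 83) - d = -5/2 - 1*(-4594) = -5/2 + 4594 = 9183/2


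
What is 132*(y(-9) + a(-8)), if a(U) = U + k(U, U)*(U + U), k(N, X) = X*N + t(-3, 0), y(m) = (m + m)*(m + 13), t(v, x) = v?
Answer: -139392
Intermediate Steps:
y(m) = 2*m*(13 + m) (y(m) = (2*m)*(13 + m) = 2*m*(13 + m))
k(N, X) = -3 + N*X (k(N, X) = X*N - 3 = N*X - 3 = -3 + N*X)
a(U) = U + 2*U*(-3 + U²) (a(U) = U + (-3 + U*U)*(U + U) = U + (-3 + U²)*(2*U) = U + 2*U*(-3 + U²))
132*(y(-9) + a(-8)) = 132*(2*(-9)*(13 - 9) - 8*(-5 + 2*(-8)²)) = 132*(2*(-9)*4 - 8*(-5 + 2*64)) = 132*(-72 - 8*(-5 + 128)) = 132*(-72 - 8*123) = 132*(-72 - 984) = 132*(-1056) = -139392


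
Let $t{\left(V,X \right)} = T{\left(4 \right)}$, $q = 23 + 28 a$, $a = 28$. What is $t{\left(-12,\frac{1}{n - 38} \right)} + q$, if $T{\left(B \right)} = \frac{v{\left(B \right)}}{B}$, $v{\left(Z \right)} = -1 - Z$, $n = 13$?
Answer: $\frac{3223}{4} \approx 805.75$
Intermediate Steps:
$q = 807$ ($q = 23 + 28 \cdot 28 = 23 + 784 = 807$)
$T{\left(B \right)} = \frac{-1 - B}{B}$
$t{\left(V,X \right)} = - \frac{5}{4}$ ($t{\left(V,X \right)} = \frac{-1 - 4}{4} = \frac{1}{4} \left(-5\right) = - \frac{5}{4}$)
$t{\left(-12,\frac{1}{n - 38} \right)} + q = - \frac{5}{4} + 807 = \frac{3223}{4}$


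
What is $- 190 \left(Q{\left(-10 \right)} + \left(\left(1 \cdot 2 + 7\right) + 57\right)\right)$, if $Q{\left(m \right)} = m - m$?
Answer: $-12540$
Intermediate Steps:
$Q{\left(m \right)} = 0$
$- 190 \left(Q{\left(-10 \right)} + \left(\left(1 \cdot 2 + 7\right) + 57\right)\right) = - 190 \left(0 + \left(\left(1 \cdot 2 + 7\right) + 57\right)\right) = - 190 \left(0 + \left(\left(2 + 7\right) + 57\right)\right) = - 190 \left(0 + \left(9 + 57\right)\right) = - 190 \left(0 + 66\right) = \left(-190\right) 66 = -12540$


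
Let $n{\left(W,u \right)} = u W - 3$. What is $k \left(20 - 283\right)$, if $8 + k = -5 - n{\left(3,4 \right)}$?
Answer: $5786$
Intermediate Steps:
$n{\left(W,u \right)} = -3 + W u$ ($n{\left(W,u \right)} = W u - 3 = -3 + W u$)
$k = -22$ ($k = -8 - \left(2 + 12\right) = -8 - 14 = -22$)
$k \left(20 - 283\right) = - 22 \left(20 - 283\right) = \left(-22\right) \left(-263\right) = 5786$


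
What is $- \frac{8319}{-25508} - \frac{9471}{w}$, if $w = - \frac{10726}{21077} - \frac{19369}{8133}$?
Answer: $\frac{41416656552866337}{12638575560268} \approx 3277.0$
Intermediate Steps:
$w = - \frac{495474971}{171419241}$ ($w = \left(-10726\right) \frac{1}{21077} - \frac{19369}{8133} = - \frac{10726}{21077} - \frac{19369}{8133} = - \frac{495474971}{171419241} \approx -2.8904$)
$- \frac{8319}{-25508} - \frac{9471}{w} = - \frac{8319}{-25508} - \frac{9471}{- \frac{495474971}{171419241}} = \left(-8319\right) \left(- \frac{1}{25508}\right) - - \frac{1623511631511}{495474971} = \frac{8319}{25508} + \frac{1623511631511}{495474971} = \frac{41416656552866337}{12638575560268}$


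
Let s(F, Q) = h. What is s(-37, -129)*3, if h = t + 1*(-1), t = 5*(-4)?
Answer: -63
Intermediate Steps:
t = -20
h = -21 (h = -20 + 1*(-1) = -20 - 1 = -21)
s(F, Q) = -21
s(-37, -129)*3 = -21*3 = -63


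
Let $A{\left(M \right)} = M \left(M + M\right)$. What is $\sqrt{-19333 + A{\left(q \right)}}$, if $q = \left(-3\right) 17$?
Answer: $i \sqrt{14131} \approx 118.87 i$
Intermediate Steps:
$q = -51$
$A{\left(M \right)} = 2 M^{2}$ ($A{\left(M \right)} = M 2 M = 2 M^{2}$)
$\sqrt{-19333 + A{\left(q \right)}} = \sqrt{-19333 + 2 \left(-51\right)^{2}} = \sqrt{-19333 + 2 \cdot 2601} = \sqrt{-19333 + 5202} = \sqrt{-14131} = i \sqrt{14131}$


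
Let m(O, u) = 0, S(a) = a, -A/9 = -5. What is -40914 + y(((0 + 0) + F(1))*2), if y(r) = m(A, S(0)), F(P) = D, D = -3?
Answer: -40914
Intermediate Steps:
A = 45 (A = -9*(-5) = 45)
F(P) = -3
y(r) = 0
-40914 + y(((0 + 0) + F(1))*2) = -40914 + 0 = -40914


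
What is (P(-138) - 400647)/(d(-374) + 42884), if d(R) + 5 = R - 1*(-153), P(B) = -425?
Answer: -28648/3047 ≈ -9.4020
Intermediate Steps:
d(R) = 148 + R (d(R) = -5 + (R - 1*(-153)) = -5 + (R + 153) = -5 + (153 + R) = 148 + R)
(P(-138) - 400647)/(d(-374) + 42884) = (-425 - 400647)/((148 - 374) + 42884) = -401072/(-226 + 42884) = -401072/42658 = -401072*1/42658 = -28648/3047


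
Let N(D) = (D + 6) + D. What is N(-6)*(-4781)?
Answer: 28686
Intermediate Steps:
N(D) = 6 + 2*D (N(D) = (6 + D) + D = 6 + 2*D)
N(-6)*(-4781) = (6 + 2*(-6))*(-4781) = (6 - 12)*(-4781) = -6*(-4781) = 28686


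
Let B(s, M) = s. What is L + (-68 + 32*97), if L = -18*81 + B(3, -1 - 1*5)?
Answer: 1581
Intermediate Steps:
L = -1455 (L = -18*81 + 3 = -1458 + 3 = -1455)
L + (-68 + 32*97) = -1455 + (-68 + 32*97) = -1455 + (-68 + 3104) = -1455 + 3036 = 1581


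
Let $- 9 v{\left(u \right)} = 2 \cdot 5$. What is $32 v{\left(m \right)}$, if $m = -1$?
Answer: $- \frac{320}{9} \approx -35.556$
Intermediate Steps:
$v{\left(u \right)} = - \frac{10}{9}$ ($v{\left(u \right)} = - \frac{2 \cdot 5}{9} = \left(- \frac{1}{9}\right) 10 = - \frac{10}{9}$)
$32 v{\left(m \right)} = 32 \left(- \frac{10}{9}\right) = - \frac{320}{9}$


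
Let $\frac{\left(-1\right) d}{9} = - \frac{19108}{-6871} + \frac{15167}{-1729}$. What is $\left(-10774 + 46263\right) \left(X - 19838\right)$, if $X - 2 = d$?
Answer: $- \frac{8340280330828311}{11879959} \approx -7.0205 \cdot 10^{8}$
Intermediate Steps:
$d = \frac{640572525}{11879959}$ ($d = - 9 \left(- \frac{19108}{-6871} + \frac{15167}{-1729}\right) = - 9 \left(\left(-19108\right) \left(- \frac{1}{6871}\right) + 15167 \left(- \frac{1}{1729}\right)\right) = - 9 \left(\frac{19108}{6871} - \frac{15167}{1729}\right) = \left(-9\right) \left(- \frac{71174725}{11879959}\right) = \frac{640572525}{11879959} \approx 53.92$)
$X = \frac{664332443}{11879959}$ ($X = 2 + \frac{640572525}{11879959} = \frac{664332443}{11879959} \approx 55.92$)
$\left(-10774 + 46263\right) \left(X - 19838\right) = \left(-10774 + 46263\right) \left(\frac{664332443}{11879959} - 19838\right) = 35489 \left(- \frac{235010294199}{11879959}\right) = - \frac{8340280330828311}{11879959}$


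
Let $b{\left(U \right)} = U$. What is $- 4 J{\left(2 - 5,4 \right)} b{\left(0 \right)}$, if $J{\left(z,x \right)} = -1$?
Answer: $0$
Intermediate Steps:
$- 4 J{\left(2 - 5,4 \right)} b{\left(0 \right)} = \left(-4\right) \left(-1\right) 0 = 4 \cdot 0 = 0$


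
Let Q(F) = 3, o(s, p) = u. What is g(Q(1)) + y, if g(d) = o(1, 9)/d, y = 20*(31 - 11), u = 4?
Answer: 1204/3 ≈ 401.33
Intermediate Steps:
o(s, p) = 4
y = 400 (y = 20*20 = 400)
g(d) = 4/d
g(Q(1)) + y = 4/3 + 400 = 1204/3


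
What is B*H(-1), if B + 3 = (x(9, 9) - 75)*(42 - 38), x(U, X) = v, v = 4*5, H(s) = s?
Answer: 223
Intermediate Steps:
v = 20
x(U, X) = 20
B = -223 (B = -3 + (20 - 75)*(42 - 38) = -3 - 55*4 = -3 - 220 = -223)
B*H(-1) = -223*(-1) = 223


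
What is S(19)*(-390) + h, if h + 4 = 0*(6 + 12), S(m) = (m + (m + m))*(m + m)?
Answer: -844744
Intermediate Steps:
S(m) = 6*m**2 (S(m) = (m + 2*m)*(2*m) = (3*m)*(2*m) = 6*m**2)
h = -4 (h = -4 + 0*(6 + 12) = -4 + 0*18 = -4 + 0 = -4)
S(19)*(-390) + h = (6*19**2)*(-390) - 4 = (6*361)*(-390) - 4 = 2166*(-390) - 4 = -844740 - 4 = -844744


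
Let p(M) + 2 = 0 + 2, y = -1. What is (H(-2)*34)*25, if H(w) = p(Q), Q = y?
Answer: 0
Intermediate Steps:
Q = -1
p(M) = 0 (p(M) = -2 + (0 + 2) = -2 + 2 = 0)
H(w) = 0
(H(-2)*34)*25 = (0*34)*25 = 0*25 = 0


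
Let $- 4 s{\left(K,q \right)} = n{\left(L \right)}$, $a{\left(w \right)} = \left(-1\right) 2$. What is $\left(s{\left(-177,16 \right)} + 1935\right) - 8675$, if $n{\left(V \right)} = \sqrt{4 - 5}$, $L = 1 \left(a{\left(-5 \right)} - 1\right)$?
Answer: $-6740 - \frac{i}{4} \approx -6740.0 - 0.25 i$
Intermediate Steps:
$a{\left(w \right)} = -2$
$L = -3$ ($L = 1 \left(-2 - 1\right) = 1 \left(-3\right) = -3$)
$n{\left(V \right)} = i$ ($n{\left(V \right)} = \sqrt{-1} = i$)
$s{\left(K,q \right)} = - \frac{i}{4}$
$\left(s{\left(-177,16 \right)} + 1935\right) - 8675 = \left(- \frac{i}{4} + 1935\right) - 8675 = \left(1935 - \frac{i}{4}\right) - 8675 = -6740 - \frac{i}{4}$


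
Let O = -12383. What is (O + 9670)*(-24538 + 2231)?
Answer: 60518891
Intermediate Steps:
(O + 9670)*(-24538 + 2231) = (-12383 + 9670)*(-24538 + 2231) = -2713*(-22307) = 60518891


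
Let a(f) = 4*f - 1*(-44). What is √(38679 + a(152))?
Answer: √39331 ≈ 198.32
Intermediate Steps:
a(f) = 44 + 4*f (a(f) = 4*f + 44 = 44 + 4*f)
√(38679 + a(152)) = √(38679 + (44 + 4*152)) = √(38679 + (44 + 608)) = √(38679 + 652) = √39331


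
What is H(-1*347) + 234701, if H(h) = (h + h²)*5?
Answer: 835011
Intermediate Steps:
H(h) = 5*h + 5*h²
H(-1*347) + 234701 = 5*(-1*347)*(1 - 1*347) + 234701 = 5*(-347)*(1 - 347) + 234701 = 5*(-347)*(-346) + 234701 = 600310 + 234701 = 835011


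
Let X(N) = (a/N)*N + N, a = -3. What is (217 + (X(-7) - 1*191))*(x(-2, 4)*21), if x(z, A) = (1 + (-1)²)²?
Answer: 1344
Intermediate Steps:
x(z, A) = 4 (x(z, A) = (1 + 1)² = 2² = 4)
X(N) = -3 + N (X(N) = (-3/N)*N + N = -3 + N)
(217 + (X(-7) - 1*191))*(x(-2, 4)*21) = (217 + ((-3 - 7) - 1*191))*(4*21) = (217 + (-10 - 191))*84 = (217 - 201)*84 = 16*84 = 1344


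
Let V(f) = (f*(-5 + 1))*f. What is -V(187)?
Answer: 139876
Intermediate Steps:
V(f) = -4*f² (V(f) = (f*(-4))*f = (-4*f)*f = -4*f²)
-V(187) = -(-4)*187² = -(-4)*34969 = -1*(-139876) = 139876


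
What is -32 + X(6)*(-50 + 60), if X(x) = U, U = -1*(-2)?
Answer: -12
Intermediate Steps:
U = 2
X(x) = 2
-32 + X(6)*(-50 + 60) = -32 + 2*(-50 + 60) = -32 + 2*10 = -32 + 20 = -12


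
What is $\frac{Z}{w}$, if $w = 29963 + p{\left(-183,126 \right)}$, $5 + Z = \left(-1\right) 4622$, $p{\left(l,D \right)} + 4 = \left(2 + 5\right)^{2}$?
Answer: $- \frac{4627}{30008} \approx -0.15419$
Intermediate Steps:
$p{\left(l,D \right)} = 45$ ($p{\left(l,D \right)} = -4 + \left(2 + 5\right)^{2} = -4 + 7^{2} = -4 + 49 = 45$)
$Z = -4627$ ($Z = -5 - 4622 = -4627$)
$w = 30008$ ($w = 29963 + 45 = 30008$)
$\frac{Z}{w} = - \frac{4627}{30008}$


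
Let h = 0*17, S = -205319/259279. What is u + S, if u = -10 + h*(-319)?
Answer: -2798109/259279 ≈ -10.792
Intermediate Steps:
S = -205319/259279 (S = -205319*1/259279 = -205319/259279 ≈ -0.79188)
h = 0
u = -10 (u = -10 + 0*(-319) = -10 + 0 = -10)
u + S = -10 - 205319/259279 = -2798109/259279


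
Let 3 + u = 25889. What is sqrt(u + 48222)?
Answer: 2*sqrt(18527) ≈ 272.23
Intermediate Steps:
u = 25886 (u = -3 + 25889 = 25886)
sqrt(u + 48222) = sqrt(25886 + 48222) = sqrt(74108) = 2*sqrt(18527)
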